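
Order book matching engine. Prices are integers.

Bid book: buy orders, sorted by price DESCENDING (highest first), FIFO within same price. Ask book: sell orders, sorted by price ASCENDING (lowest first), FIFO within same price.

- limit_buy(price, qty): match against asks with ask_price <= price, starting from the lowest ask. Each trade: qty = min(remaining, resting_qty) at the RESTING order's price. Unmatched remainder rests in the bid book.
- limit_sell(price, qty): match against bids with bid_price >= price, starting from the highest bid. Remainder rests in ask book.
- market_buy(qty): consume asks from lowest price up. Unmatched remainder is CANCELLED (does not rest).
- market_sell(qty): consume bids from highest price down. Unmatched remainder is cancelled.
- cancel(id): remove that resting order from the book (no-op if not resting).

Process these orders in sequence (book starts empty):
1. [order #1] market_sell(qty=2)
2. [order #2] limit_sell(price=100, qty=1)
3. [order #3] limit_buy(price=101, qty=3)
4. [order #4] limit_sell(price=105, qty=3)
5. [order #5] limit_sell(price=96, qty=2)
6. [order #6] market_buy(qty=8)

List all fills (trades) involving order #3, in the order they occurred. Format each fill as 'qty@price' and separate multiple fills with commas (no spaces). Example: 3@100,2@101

Answer: 1@100,2@101

Derivation:
After op 1 [order #1] market_sell(qty=2): fills=none; bids=[-] asks=[-]
After op 2 [order #2] limit_sell(price=100, qty=1): fills=none; bids=[-] asks=[#2:1@100]
After op 3 [order #3] limit_buy(price=101, qty=3): fills=#3x#2:1@100; bids=[#3:2@101] asks=[-]
After op 4 [order #4] limit_sell(price=105, qty=3): fills=none; bids=[#3:2@101] asks=[#4:3@105]
After op 5 [order #5] limit_sell(price=96, qty=2): fills=#3x#5:2@101; bids=[-] asks=[#4:3@105]
After op 6 [order #6] market_buy(qty=8): fills=#6x#4:3@105; bids=[-] asks=[-]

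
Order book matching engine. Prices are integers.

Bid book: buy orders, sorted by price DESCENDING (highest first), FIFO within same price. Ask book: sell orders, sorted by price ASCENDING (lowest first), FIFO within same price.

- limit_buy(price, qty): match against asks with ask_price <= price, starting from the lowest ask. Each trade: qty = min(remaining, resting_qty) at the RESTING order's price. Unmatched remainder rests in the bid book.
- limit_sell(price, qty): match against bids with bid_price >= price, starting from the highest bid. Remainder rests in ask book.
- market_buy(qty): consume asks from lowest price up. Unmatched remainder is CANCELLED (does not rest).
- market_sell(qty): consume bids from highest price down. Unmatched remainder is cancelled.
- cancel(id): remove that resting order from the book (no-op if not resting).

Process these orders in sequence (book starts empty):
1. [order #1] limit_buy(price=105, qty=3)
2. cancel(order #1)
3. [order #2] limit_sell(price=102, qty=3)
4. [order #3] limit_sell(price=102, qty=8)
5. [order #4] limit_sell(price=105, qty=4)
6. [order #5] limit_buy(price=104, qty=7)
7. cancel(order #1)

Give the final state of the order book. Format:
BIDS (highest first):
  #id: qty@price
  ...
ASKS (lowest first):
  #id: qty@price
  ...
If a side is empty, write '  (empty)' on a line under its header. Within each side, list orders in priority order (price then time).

Answer: BIDS (highest first):
  (empty)
ASKS (lowest first):
  #3: 4@102
  #4: 4@105

Derivation:
After op 1 [order #1] limit_buy(price=105, qty=3): fills=none; bids=[#1:3@105] asks=[-]
After op 2 cancel(order #1): fills=none; bids=[-] asks=[-]
After op 3 [order #2] limit_sell(price=102, qty=3): fills=none; bids=[-] asks=[#2:3@102]
After op 4 [order #3] limit_sell(price=102, qty=8): fills=none; bids=[-] asks=[#2:3@102 #3:8@102]
After op 5 [order #4] limit_sell(price=105, qty=4): fills=none; bids=[-] asks=[#2:3@102 #3:8@102 #4:4@105]
After op 6 [order #5] limit_buy(price=104, qty=7): fills=#5x#2:3@102 #5x#3:4@102; bids=[-] asks=[#3:4@102 #4:4@105]
After op 7 cancel(order #1): fills=none; bids=[-] asks=[#3:4@102 #4:4@105]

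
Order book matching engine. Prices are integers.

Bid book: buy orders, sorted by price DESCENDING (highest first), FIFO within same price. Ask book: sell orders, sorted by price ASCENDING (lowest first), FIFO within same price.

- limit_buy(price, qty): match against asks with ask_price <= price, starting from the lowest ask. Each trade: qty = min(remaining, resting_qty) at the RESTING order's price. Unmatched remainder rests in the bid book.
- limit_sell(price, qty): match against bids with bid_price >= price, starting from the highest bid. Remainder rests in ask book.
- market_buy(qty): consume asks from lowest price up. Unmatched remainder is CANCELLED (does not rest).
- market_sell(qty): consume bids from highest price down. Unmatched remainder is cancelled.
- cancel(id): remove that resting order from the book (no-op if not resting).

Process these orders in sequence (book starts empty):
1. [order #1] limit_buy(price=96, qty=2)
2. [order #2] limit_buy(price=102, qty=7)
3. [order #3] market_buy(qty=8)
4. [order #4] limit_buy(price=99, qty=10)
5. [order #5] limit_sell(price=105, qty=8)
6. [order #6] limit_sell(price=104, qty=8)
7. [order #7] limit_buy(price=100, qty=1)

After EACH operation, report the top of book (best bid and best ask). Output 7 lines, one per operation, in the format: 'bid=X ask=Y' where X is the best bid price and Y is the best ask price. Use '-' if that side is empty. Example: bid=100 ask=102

After op 1 [order #1] limit_buy(price=96, qty=2): fills=none; bids=[#1:2@96] asks=[-]
After op 2 [order #2] limit_buy(price=102, qty=7): fills=none; bids=[#2:7@102 #1:2@96] asks=[-]
After op 3 [order #3] market_buy(qty=8): fills=none; bids=[#2:7@102 #1:2@96] asks=[-]
After op 4 [order #4] limit_buy(price=99, qty=10): fills=none; bids=[#2:7@102 #4:10@99 #1:2@96] asks=[-]
After op 5 [order #5] limit_sell(price=105, qty=8): fills=none; bids=[#2:7@102 #4:10@99 #1:2@96] asks=[#5:8@105]
After op 6 [order #6] limit_sell(price=104, qty=8): fills=none; bids=[#2:7@102 #4:10@99 #1:2@96] asks=[#6:8@104 #5:8@105]
After op 7 [order #7] limit_buy(price=100, qty=1): fills=none; bids=[#2:7@102 #7:1@100 #4:10@99 #1:2@96] asks=[#6:8@104 #5:8@105]

Answer: bid=96 ask=-
bid=102 ask=-
bid=102 ask=-
bid=102 ask=-
bid=102 ask=105
bid=102 ask=104
bid=102 ask=104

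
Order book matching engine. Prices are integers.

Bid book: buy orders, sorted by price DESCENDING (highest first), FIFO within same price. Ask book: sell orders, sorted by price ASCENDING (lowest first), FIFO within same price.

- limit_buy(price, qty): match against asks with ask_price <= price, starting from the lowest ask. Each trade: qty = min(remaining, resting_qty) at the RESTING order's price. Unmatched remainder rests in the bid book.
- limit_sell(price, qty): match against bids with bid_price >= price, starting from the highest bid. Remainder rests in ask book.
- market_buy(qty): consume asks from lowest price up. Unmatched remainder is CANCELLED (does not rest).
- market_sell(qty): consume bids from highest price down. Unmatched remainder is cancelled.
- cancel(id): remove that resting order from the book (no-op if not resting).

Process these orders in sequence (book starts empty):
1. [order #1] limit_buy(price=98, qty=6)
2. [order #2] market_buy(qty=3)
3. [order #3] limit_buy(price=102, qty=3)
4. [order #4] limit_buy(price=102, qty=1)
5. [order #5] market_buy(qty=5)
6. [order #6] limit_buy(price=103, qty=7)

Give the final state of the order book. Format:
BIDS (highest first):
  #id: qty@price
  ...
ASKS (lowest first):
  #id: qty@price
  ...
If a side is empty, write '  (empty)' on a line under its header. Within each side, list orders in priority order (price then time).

Answer: BIDS (highest first):
  #6: 7@103
  #3: 3@102
  #4: 1@102
  #1: 6@98
ASKS (lowest first):
  (empty)

Derivation:
After op 1 [order #1] limit_buy(price=98, qty=6): fills=none; bids=[#1:6@98] asks=[-]
After op 2 [order #2] market_buy(qty=3): fills=none; bids=[#1:6@98] asks=[-]
After op 3 [order #3] limit_buy(price=102, qty=3): fills=none; bids=[#3:3@102 #1:6@98] asks=[-]
After op 4 [order #4] limit_buy(price=102, qty=1): fills=none; bids=[#3:3@102 #4:1@102 #1:6@98] asks=[-]
After op 5 [order #5] market_buy(qty=5): fills=none; bids=[#3:3@102 #4:1@102 #1:6@98] asks=[-]
After op 6 [order #6] limit_buy(price=103, qty=7): fills=none; bids=[#6:7@103 #3:3@102 #4:1@102 #1:6@98] asks=[-]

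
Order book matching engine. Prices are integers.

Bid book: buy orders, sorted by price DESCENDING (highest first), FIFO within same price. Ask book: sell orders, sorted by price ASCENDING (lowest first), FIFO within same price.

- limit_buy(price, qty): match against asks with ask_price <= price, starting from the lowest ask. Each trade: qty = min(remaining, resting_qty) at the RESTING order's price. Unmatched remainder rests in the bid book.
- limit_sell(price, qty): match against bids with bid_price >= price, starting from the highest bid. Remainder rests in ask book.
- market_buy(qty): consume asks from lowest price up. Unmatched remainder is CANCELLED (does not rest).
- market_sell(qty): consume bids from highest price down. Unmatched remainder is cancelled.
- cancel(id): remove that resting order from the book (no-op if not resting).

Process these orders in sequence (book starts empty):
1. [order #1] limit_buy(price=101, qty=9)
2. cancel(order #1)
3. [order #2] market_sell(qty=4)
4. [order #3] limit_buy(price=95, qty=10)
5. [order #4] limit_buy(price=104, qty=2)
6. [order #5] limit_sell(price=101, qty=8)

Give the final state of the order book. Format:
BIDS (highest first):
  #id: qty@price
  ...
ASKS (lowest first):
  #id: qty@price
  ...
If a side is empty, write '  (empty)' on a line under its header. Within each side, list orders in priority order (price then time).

Answer: BIDS (highest first):
  #3: 10@95
ASKS (lowest first):
  #5: 6@101

Derivation:
After op 1 [order #1] limit_buy(price=101, qty=9): fills=none; bids=[#1:9@101] asks=[-]
After op 2 cancel(order #1): fills=none; bids=[-] asks=[-]
After op 3 [order #2] market_sell(qty=4): fills=none; bids=[-] asks=[-]
After op 4 [order #3] limit_buy(price=95, qty=10): fills=none; bids=[#3:10@95] asks=[-]
After op 5 [order #4] limit_buy(price=104, qty=2): fills=none; bids=[#4:2@104 #3:10@95] asks=[-]
After op 6 [order #5] limit_sell(price=101, qty=8): fills=#4x#5:2@104; bids=[#3:10@95] asks=[#5:6@101]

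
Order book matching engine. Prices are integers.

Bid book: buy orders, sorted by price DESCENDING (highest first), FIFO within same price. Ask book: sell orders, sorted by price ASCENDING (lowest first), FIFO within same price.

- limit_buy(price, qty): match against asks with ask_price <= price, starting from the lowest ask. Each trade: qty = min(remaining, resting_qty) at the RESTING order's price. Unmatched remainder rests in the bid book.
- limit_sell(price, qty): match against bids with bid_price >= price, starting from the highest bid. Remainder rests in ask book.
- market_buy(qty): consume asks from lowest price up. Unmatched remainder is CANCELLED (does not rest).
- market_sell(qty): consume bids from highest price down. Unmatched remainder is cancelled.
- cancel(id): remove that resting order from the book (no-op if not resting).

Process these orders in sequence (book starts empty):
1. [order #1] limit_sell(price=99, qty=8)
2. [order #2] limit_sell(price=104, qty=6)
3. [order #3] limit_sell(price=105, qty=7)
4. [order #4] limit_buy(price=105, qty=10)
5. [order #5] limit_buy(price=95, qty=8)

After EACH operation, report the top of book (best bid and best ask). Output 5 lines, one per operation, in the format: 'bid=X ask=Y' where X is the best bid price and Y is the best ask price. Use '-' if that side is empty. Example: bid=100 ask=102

Answer: bid=- ask=99
bid=- ask=99
bid=- ask=99
bid=- ask=104
bid=95 ask=104

Derivation:
After op 1 [order #1] limit_sell(price=99, qty=8): fills=none; bids=[-] asks=[#1:8@99]
After op 2 [order #2] limit_sell(price=104, qty=6): fills=none; bids=[-] asks=[#1:8@99 #2:6@104]
After op 3 [order #3] limit_sell(price=105, qty=7): fills=none; bids=[-] asks=[#1:8@99 #2:6@104 #3:7@105]
After op 4 [order #4] limit_buy(price=105, qty=10): fills=#4x#1:8@99 #4x#2:2@104; bids=[-] asks=[#2:4@104 #3:7@105]
After op 5 [order #5] limit_buy(price=95, qty=8): fills=none; bids=[#5:8@95] asks=[#2:4@104 #3:7@105]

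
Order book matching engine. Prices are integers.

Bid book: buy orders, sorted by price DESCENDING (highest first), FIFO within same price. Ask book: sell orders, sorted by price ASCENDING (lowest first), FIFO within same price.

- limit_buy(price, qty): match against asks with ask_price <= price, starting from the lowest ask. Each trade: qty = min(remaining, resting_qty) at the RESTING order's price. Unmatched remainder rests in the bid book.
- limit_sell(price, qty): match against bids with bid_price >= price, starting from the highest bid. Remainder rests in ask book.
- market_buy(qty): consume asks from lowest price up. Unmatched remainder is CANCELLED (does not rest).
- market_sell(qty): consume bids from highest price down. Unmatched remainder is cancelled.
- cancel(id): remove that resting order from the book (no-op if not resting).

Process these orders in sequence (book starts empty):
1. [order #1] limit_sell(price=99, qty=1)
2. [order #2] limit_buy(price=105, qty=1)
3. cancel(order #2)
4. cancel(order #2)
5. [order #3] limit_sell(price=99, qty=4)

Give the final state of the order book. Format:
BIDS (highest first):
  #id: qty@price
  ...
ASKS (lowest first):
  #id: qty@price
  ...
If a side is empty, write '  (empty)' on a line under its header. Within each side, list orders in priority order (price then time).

Answer: BIDS (highest first):
  (empty)
ASKS (lowest first):
  #3: 4@99

Derivation:
After op 1 [order #1] limit_sell(price=99, qty=1): fills=none; bids=[-] asks=[#1:1@99]
After op 2 [order #2] limit_buy(price=105, qty=1): fills=#2x#1:1@99; bids=[-] asks=[-]
After op 3 cancel(order #2): fills=none; bids=[-] asks=[-]
After op 4 cancel(order #2): fills=none; bids=[-] asks=[-]
After op 5 [order #3] limit_sell(price=99, qty=4): fills=none; bids=[-] asks=[#3:4@99]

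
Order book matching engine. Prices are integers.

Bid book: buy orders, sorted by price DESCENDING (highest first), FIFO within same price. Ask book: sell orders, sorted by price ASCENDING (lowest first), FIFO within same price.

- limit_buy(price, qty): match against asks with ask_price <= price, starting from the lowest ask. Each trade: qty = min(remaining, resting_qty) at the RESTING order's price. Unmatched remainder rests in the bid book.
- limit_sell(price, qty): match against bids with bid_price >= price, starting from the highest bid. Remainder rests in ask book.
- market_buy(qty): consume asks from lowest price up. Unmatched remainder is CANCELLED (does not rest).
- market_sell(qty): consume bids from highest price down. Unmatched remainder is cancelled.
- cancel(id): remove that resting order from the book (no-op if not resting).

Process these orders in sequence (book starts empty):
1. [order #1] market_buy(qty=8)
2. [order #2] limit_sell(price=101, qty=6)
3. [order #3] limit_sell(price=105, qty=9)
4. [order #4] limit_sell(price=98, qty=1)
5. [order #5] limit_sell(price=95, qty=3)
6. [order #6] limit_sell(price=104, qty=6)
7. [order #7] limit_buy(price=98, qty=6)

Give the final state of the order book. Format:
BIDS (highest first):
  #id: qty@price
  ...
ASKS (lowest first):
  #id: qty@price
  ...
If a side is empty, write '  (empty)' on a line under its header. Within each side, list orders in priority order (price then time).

After op 1 [order #1] market_buy(qty=8): fills=none; bids=[-] asks=[-]
After op 2 [order #2] limit_sell(price=101, qty=6): fills=none; bids=[-] asks=[#2:6@101]
After op 3 [order #3] limit_sell(price=105, qty=9): fills=none; bids=[-] asks=[#2:6@101 #3:9@105]
After op 4 [order #4] limit_sell(price=98, qty=1): fills=none; bids=[-] asks=[#4:1@98 #2:6@101 #3:9@105]
After op 5 [order #5] limit_sell(price=95, qty=3): fills=none; bids=[-] asks=[#5:3@95 #4:1@98 #2:6@101 #3:9@105]
After op 6 [order #6] limit_sell(price=104, qty=6): fills=none; bids=[-] asks=[#5:3@95 #4:1@98 #2:6@101 #6:6@104 #3:9@105]
After op 7 [order #7] limit_buy(price=98, qty=6): fills=#7x#5:3@95 #7x#4:1@98; bids=[#7:2@98] asks=[#2:6@101 #6:6@104 #3:9@105]

Answer: BIDS (highest first):
  #7: 2@98
ASKS (lowest first):
  #2: 6@101
  #6: 6@104
  #3: 9@105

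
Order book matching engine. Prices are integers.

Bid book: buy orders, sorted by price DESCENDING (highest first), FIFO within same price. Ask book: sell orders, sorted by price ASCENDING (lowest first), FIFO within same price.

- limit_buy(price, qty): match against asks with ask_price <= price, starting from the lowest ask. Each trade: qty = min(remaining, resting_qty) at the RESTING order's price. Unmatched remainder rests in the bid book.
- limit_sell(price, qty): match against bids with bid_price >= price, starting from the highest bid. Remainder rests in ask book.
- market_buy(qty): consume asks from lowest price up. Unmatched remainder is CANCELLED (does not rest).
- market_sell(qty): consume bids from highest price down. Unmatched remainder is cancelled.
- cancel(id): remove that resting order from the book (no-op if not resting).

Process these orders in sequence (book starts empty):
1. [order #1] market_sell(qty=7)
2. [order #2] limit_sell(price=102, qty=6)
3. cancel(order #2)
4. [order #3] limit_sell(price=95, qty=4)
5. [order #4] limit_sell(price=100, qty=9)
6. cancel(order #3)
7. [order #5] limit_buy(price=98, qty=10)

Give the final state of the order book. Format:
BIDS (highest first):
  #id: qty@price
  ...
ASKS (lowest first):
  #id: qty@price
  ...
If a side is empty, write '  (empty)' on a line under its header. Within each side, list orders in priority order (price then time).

After op 1 [order #1] market_sell(qty=7): fills=none; bids=[-] asks=[-]
After op 2 [order #2] limit_sell(price=102, qty=6): fills=none; bids=[-] asks=[#2:6@102]
After op 3 cancel(order #2): fills=none; bids=[-] asks=[-]
After op 4 [order #3] limit_sell(price=95, qty=4): fills=none; bids=[-] asks=[#3:4@95]
After op 5 [order #4] limit_sell(price=100, qty=9): fills=none; bids=[-] asks=[#3:4@95 #4:9@100]
After op 6 cancel(order #3): fills=none; bids=[-] asks=[#4:9@100]
After op 7 [order #5] limit_buy(price=98, qty=10): fills=none; bids=[#5:10@98] asks=[#4:9@100]

Answer: BIDS (highest first):
  #5: 10@98
ASKS (lowest first):
  #4: 9@100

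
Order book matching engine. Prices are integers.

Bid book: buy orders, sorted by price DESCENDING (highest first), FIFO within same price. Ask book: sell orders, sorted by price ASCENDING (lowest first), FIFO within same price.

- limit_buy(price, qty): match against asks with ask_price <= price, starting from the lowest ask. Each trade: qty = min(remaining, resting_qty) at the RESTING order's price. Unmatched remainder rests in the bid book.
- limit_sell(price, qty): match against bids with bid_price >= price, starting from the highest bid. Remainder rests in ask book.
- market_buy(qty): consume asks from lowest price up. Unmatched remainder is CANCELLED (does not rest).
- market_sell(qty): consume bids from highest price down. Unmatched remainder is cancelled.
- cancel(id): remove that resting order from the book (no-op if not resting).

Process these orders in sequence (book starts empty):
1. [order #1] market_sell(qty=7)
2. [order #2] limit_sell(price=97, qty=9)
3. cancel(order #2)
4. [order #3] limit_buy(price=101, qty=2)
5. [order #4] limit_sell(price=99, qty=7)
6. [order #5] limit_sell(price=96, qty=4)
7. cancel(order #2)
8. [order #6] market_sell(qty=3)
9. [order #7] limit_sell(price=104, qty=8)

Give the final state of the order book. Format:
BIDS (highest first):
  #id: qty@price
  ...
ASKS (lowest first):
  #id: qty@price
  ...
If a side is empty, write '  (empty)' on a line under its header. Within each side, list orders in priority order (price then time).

Answer: BIDS (highest first):
  (empty)
ASKS (lowest first):
  #5: 4@96
  #4: 5@99
  #7: 8@104

Derivation:
After op 1 [order #1] market_sell(qty=7): fills=none; bids=[-] asks=[-]
After op 2 [order #2] limit_sell(price=97, qty=9): fills=none; bids=[-] asks=[#2:9@97]
After op 3 cancel(order #2): fills=none; bids=[-] asks=[-]
After op 4 [order #3] limit_buy(price=101, qty=2): fills=none; bids=[#3:2@101] asks=[-]
After op 5 [order #4] limit_sell(price=99, qty=7): fills=#3x#4:2@101; bids=[-] asks=[#4:5@99]
After op 6 [order #5] limit_sell(price=96, qty=4): fills=none; bids=[-] asks=[#5:4@96 #4:5@99]
After op 7 cancel(order #2): fills=none; bids=[-] asks=[#5:4@96 #4:5@99]
After op 8 [order #6] market_sell(qty=3): fills=none; bids=[-] asks=[#5:4@96 #4:5@99]
After op 9 [order #7] limit_sell(price=104, qty=8): fills=none; bids=[-] asks=[#5:4@96 #4:5@99 #7:8@104]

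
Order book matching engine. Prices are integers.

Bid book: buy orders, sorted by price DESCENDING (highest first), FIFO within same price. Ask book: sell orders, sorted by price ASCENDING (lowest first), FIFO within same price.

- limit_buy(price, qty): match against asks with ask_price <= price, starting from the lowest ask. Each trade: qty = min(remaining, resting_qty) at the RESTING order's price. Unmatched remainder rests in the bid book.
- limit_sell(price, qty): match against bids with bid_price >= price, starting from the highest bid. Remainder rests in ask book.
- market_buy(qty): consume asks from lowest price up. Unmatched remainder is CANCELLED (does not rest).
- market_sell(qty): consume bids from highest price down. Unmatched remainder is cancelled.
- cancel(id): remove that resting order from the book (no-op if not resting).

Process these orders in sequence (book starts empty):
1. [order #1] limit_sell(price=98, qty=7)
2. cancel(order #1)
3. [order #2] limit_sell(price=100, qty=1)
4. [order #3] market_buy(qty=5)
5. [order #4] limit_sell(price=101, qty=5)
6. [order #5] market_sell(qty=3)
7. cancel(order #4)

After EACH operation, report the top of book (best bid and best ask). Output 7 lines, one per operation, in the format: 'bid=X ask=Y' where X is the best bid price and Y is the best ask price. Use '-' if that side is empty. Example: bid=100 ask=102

Answer: bid=- ask=98
bid=- ask=-
bid=- ask=100
bid=- ask=-
bid=- ask=101
bid=- ask=101
bid=- ask=-

Derivation:
After op 1 [order #1] limit_sell(price=98, qty=7): fills=none; bids=[-] asks=[#1:7@98]
After op 2 cancel(order #1): fills=none; bids=[-] asks=[-]
After op 3 [order #2] limit_sell(price=100, qty=1): fills=none; bids=[-] asks=[#2:1@100]
After op 4 [order #3] market_buy(qty=5): fills=#3x#2:1@100; bids=[-] asks=[-]
After op 5 [order #4] limit_sell(price=101, qty=5): fills=none; bids=[-] asks=[#4:5@101]
After op 6 [order #5] market_sell(qty=3): fills=none; bids=[-] asks=[#4:5@101]
After op 7 cancel(order #4): fills=none; bids=[-] asks=[-]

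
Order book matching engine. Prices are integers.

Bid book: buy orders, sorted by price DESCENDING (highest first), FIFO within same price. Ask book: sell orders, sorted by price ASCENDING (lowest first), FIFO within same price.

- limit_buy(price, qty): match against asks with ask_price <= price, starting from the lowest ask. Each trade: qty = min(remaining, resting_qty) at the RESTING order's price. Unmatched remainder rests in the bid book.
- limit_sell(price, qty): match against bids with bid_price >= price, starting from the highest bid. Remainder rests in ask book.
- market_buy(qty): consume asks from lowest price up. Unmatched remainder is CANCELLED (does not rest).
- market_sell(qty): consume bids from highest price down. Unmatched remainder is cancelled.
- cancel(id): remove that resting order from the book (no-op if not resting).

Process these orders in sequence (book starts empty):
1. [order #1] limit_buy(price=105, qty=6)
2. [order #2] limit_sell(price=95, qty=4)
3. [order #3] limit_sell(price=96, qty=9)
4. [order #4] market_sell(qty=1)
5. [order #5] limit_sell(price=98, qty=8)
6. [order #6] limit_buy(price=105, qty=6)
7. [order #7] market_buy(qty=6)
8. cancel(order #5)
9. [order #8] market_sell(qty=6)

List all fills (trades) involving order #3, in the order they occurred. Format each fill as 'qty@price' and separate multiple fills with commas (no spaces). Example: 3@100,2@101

Answer: 2@105,6@96,1@96

Derivation:
After op 1 [order #1] limit_buy(price=105, qty=6): fills=none; bids=[#1:6@105] asks=[-]
After op 2 [order #2] limit_sell(price=95, qty=4): fills=#1x#2:4@105; bids=[#1:2@105] asks=[-]
After op 3 [order #3] limit_sell(price=96, qty=9): fills=#1x#3:2@105; bids=[-] asks=[#3:7@96]
After op 4 [order #4] market_sell(qty=1): fills=none; bids=[-] asks=[#3:7@96]
After op 5 [order #5] limit_sell(price=98, qty=8): fills=none; bids=[-] asks=[#3:7@96 #5:8@98]
After op 6 [order #6] limit_buy(price=105, qty=6): fills=#6x#3:6@96; bids=[-] asks=[#3:1@96 #5:8@98]
After op 7 [order #7] market_buy(qty=6): fills=#7x#3:1@96 #7x#5:5@98; bids=[-] asks=[#5:3@98]
After op 8 cancel(order #5): fills=none; bids=[-] asks=[-]
After op 9 [order #8] market_sell(qty=6): fills=none; bids=[-] asks=[-]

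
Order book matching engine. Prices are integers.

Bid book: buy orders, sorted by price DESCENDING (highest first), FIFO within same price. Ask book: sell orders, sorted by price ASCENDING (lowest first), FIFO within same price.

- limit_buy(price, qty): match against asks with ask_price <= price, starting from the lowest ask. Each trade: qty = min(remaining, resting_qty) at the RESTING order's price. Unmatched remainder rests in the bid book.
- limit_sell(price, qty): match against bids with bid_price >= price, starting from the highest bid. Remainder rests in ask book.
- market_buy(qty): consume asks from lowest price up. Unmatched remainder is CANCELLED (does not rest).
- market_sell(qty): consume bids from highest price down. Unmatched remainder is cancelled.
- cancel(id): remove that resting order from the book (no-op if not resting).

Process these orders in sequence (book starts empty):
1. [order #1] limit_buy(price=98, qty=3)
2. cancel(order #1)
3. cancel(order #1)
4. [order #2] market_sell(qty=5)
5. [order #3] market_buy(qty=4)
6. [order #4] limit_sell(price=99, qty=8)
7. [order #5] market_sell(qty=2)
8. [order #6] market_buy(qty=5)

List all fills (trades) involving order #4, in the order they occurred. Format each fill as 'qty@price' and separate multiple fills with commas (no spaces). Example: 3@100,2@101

Answer: 5@99

Derivation:
After op 1 [order #1] limit_buy(price=98, qty=3): fills=none; bids=[#1:3@98] asks=[-]
After op 2 cancel(order #1): fills=none; bids=[-] asks=[-]
After op 3 cancel(order #1): fills=none; bids=[-] asks=[-]
After op 4 [order #2] market_sell(qty=5): fills=none; bids=[-] asks=[-]
After op 5 [order #3] market_buy(qty=4): fills=none; bids=[-] asks=[-]
After op 6 [order #4] limit_sell(price=99, qty=8): fills=none; bids=[-] asks=[#4:8@99]
After op 7 [order #5] market_sell(qty=2): fills=none; bids=[-] asks=[#4:8@99]
After op 8 [order #6] market_buy(qty=5): fills=#6x#4:5@99; bids=[-] asks=[#4:3@99]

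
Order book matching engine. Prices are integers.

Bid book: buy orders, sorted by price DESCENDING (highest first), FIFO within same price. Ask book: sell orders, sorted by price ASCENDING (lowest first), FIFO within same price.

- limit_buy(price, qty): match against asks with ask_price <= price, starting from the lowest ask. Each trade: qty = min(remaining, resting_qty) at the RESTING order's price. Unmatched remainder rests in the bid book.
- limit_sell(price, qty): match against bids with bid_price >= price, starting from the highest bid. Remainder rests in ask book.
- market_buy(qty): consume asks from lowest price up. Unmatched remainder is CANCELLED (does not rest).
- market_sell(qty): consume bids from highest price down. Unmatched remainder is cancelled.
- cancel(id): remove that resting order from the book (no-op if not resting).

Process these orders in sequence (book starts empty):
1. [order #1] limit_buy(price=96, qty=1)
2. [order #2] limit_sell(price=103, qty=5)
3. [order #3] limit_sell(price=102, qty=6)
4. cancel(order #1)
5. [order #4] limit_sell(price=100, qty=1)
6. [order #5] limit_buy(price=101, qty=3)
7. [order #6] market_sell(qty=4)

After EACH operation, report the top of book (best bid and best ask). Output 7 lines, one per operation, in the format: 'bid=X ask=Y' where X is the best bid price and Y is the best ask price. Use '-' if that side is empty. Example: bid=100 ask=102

Answer: bid=96 ask=-
bid=96 ask=103
bid=96 ask=102
bid=- ask=102
bid=- ask=100
bid=101 ask=102
bid=- ask=102

Derivation:
After op 1 [order #1] limit_buy(price=96, qty=1): fills=none; bids=[#1:1@96] asks=[-]
After op 2 [order #2] limit_sell(price=103, qty=5): fills=none; bids=[#1:1@96] asks=[#2:5@103]
After op 3 [order #3] limit_sell(price=102, qty=6): fills=none; bids=[#1:1@96] asks=[#3:6@102 #2:5@103]
After op 4 cancel(order #1): fills=none; bids=[-] asks=[#3:6@102 #2:5@103]
After op 5 [order #4] limit_sell(price=100, qty=1): fills=none; bids=[-] asks=[#4:1@100 #3:6@102 #2:5@103]
After op 6 [order #5] limit_buy(price=101, qty=3): fills=#5x#4:1@100; bids=[#5:2@101] asks=[#3:6@102 #2:5@103]
After op 7 [order #6] market_sell(qty=4): fills=#5x#6:2@101; bids=[-] asks=[#3:6@102 #2:5@103]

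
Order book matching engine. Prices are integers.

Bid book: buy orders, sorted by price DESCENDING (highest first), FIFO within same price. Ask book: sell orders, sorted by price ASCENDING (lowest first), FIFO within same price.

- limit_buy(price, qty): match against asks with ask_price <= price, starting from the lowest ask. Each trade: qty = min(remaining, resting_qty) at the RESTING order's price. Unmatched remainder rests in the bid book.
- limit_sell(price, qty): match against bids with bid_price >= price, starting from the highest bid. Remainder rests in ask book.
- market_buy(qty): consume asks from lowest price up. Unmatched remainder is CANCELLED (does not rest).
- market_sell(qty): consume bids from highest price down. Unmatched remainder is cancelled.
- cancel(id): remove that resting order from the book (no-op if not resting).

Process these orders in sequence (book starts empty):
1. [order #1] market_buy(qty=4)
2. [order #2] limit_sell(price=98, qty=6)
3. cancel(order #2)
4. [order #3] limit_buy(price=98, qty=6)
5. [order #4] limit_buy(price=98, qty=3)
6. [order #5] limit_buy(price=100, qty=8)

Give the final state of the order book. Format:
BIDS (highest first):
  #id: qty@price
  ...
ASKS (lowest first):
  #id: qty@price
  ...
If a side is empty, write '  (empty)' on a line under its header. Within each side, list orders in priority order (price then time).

Answer: BIDS (highest first):
  #5: 8@100
  #3: 6@98
  #4: 3@98
ASKS (lowest first):
  (empty)

Derivation:
After op 1 [order #1] market_buy(qty=4): fills=none; bids=[-] asks=[-]
After op 2 [order #2] limit_sell(price=98, qty=6): fills=none; bids=[-] asks=[#2:6@98]
After op 3 cancel(order #2): fills=none; bids=[-] asks=[-]
After op 4 [order #3] limit_buy(price=98, qty=6): fills=none; bids=[#3:6@98] asks=[-]
After op 5 [order #4] limit_buy(price=98, qty=3): fills=none; bids=[#3:6@98 #4:3@98] asks=[-]
After op 6 [order #5] limit_buy(price=100, qty=8): fills=none; bids=[#5:8@100 #3:6@98 #4:3@98] asks=[-]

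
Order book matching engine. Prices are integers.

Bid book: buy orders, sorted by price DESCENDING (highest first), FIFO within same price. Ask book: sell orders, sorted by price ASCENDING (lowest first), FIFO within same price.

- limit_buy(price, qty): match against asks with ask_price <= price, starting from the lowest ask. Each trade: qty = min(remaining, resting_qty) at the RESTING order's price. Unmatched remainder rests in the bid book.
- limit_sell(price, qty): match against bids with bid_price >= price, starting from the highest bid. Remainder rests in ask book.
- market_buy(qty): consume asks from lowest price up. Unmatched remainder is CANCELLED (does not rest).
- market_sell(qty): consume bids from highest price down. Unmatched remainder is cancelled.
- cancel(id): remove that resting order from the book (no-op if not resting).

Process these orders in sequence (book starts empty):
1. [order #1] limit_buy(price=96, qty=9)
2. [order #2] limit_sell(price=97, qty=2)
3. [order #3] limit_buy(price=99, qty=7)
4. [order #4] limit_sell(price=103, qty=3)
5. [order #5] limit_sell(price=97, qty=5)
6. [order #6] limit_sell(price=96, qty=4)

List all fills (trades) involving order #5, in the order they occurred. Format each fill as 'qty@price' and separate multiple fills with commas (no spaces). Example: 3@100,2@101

Answer: 5@99

Derivation:
After op 1 [order #1] limit_buy(price=96, qty=9): fills=none; bids=[#1:9@96] asks=[-]
After op 2 [order #2] limit_sell(price=97, qty=2): fills=none; bids=[#1:9@96] asks=[#2:2@97]
After op 3 [order #3] limit_buy(price=99, qty=7): fills=#3x#2:2@97; bids=[#3:5@99 #1:9@96] asks=[-]
After op 4 [order #4] limit_sell(price=103, qty=3): fills=none; bids=[#3:5@99 #1:9@96] asks=[#4:3@103]
After op 5 [order #5] limit_sell(price=97, qty=5): fills=#3x#5:5@99; bids=[#1:9@96] asks=[#4:3@103]
After op 6 [order #6] limit_sell(price=96, qty=4): fills=#1x#6:4@96; bids=[#1:5@96] asks=[#4:3@103]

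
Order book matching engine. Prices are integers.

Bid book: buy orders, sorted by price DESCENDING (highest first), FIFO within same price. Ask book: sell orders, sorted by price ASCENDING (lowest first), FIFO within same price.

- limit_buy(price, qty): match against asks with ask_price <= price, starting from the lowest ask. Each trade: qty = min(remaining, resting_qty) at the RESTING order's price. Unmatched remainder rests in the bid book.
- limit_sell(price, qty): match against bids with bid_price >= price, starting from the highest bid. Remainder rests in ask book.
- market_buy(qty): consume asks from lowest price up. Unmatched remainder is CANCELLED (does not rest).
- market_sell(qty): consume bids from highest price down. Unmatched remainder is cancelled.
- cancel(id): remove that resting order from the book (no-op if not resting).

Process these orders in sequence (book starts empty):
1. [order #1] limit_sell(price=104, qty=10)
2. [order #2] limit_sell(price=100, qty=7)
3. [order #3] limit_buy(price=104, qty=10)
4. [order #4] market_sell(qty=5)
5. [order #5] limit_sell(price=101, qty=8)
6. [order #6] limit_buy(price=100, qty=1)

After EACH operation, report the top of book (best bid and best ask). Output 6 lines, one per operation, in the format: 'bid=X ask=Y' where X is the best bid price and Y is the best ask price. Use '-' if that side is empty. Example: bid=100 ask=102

After op 1 [order #1] limit_sell(price=104, qty=10): fills=none; bids=[-] asks=[#1:10@104]
After op 2 [order #2] limit_sell(price=100, qty=7): fills=none; bids=[-] asks=[#2:7@100 #1:10@104]
After op 3 [order #3] limit_buy(price=104, qty=10): fills=#3x#2:7@100 #3x#1:3@104; bids=[-] asks=[#1:7@104]
After op 4 [order #4] market_sell(qty=5): fills=none; bids=[-] asks=[#1:7@104]
After op 5 [order #5] limit_sell(price=101, qty=8): fills=none; bids=[-] asks=[#5:8@101 #1:7@104]
After op 6 [order #6] limit_buy(price=100, qty=1): fills=none; bids=[#6:1@100] asks=[#5:8@101 #1:7@104]

Answer: bid=- ask=104
bid=- ask=100
bid=- ask=104
bid=- ask=104
bid=- ask=101
bid=100 ask=101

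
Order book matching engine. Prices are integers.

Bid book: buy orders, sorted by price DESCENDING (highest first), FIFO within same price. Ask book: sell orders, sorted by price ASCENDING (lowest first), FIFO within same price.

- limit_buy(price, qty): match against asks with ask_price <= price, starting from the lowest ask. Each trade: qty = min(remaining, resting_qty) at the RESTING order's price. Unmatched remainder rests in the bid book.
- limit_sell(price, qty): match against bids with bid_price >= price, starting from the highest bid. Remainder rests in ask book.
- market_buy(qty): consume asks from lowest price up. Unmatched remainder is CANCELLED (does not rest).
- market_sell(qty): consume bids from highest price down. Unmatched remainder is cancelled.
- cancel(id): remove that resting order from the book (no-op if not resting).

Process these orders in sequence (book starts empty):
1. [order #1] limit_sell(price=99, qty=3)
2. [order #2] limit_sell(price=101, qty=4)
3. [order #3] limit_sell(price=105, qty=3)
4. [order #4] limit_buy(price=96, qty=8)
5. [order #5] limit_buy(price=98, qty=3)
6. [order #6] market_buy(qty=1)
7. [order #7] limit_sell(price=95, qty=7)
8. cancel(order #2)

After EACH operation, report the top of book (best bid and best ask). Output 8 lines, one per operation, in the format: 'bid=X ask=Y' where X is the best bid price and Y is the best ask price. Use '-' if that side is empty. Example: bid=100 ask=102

After op 1 [order #1] limit_sell(price=99, qty=3): fills=none; bids=[-] asks=[#1:3@99]
After op 2 [order #2] limit_sell(price=101, qty=4): fills=none; bids=[-] asks=[#1:3@99 #2:4@101]
After op 3 [order #3] limit_sell(price=105, qty=3): fills=none; bids=[-] asks=[#1:3@99 #2:4@101 #3:3@105]
After op 4 [order #4] limit_buy(price=96, qty=8): fills=none; bids=[#4:8@96] asks=[#1:3@99 #2:4@101 #3:3@105]
After op 5 [order #5] limit_buy(price=98, qty=3): fills=none; bids=[#5:3@98 #4:8@96] asks=[#1:3@99 #2:4@101 #3:3@105]
After op 6 [order #6] market_buy(qty=1): fills=#6x#1:1@99; bids=[#5:3@98 #4:8@96] asks=[#1:2@99 #2:4@101 #3:3@105]
After op 7 [order #7] limit_sell(price=95, qty=7): fills=#5x#7:3@98 #4x#7:4@96; bids=[#4:4@96] asks=[#1:2@99 #2:4@101 #3:3@105]
After op 8 cancel(order #2): fills=none; bids=[#4:4@96] asks=[#1:2@99 #3:3@105]

Answer: bid=- ask=99
bid=- ask=99
bid=- ask=99
bid=96 ask=99
bid=98 ask=99
bid=98 ask=99
bid=96 ask=99
bid=96 ask=99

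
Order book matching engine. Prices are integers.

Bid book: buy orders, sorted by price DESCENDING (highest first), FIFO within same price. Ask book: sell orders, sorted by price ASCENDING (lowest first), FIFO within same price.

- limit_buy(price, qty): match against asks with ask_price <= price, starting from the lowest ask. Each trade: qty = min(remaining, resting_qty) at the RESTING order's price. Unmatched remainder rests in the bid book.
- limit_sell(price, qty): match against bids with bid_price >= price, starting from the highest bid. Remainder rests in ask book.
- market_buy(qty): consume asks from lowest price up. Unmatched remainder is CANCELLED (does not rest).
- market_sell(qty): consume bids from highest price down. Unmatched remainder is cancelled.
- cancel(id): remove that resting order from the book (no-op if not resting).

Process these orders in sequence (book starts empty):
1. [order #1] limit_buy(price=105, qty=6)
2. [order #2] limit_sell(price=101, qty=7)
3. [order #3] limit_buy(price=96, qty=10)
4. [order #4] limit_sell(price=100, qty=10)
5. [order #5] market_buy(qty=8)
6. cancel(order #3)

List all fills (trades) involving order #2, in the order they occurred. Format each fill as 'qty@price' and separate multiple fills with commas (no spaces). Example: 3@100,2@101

After op 1 [order #1] limit_buy(price=105, qty=6): fills=none; bids=[#1:6@105] asks=[-]
After op 2 [order #2] limit_sell(price=101, qty=7): fills=#1x#2:6@105; bids=[-] asks=[#2:1@101]
After op 3 [order #3] limit_buy(price=96, qty=10): fills=none; bids=[#3:10@96] asks=[#2:1@101]
After op 4 [order #4] limit_sell(price=100, qty=10): fills=none; bids=[#3:10@96] asks=[#4:10@100 #2:1@101]
After op 5 [order #5] market_buy(qty=8): fills=#5x#4:8@100; bids=[#3:10@96] asks=[#4:2@100 #2:1@101]
After op 6 cancel(order #3): fills=none; bids=[-] asks=[#4:2@100 #2:1@101]

Answer: 6@105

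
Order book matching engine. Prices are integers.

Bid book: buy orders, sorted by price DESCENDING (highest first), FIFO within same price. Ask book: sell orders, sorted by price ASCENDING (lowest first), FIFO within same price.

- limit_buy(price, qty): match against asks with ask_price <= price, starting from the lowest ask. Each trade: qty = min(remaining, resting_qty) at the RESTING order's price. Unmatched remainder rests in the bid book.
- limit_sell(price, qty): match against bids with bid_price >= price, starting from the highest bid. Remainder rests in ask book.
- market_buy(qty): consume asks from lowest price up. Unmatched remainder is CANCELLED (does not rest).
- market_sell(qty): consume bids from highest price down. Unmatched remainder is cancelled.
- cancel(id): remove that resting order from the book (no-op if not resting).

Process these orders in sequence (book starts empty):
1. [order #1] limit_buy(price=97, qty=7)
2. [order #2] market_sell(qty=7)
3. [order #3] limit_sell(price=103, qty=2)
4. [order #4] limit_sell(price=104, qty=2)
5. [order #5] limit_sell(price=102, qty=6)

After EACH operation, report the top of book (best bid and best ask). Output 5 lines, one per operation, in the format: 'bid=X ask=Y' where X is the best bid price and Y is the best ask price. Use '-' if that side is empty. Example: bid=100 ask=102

Answer: bid=97 ask=-
bid=- ask=-
bid=- ask=103
bid=- ask=103
bid=- ask=102

Derivation:
After op 1 [order #1] limit_buy(price=97, qty=7): fills=none; bids=[#1:7@97] asks=[-]
After op 2 [order #2] market_sell(qty=7): fills=#1x#2:7@97; bids=[-] asks=[-]
After op 3 [order #3] limit_sell(price=103, qty=2): fills=none; bids=[-] asks=[#3:2@103]
After op 4 [order #4] limit_sell(price=104, qty=2): fills=none; bids=[-] asks=[#3:2@103 #4:2@104]
After op 5 [order #5] limit_sell(price=102, qty=6): fills=none; bids=[-] asks=[#5:6@102 #3:2@103 #4:2@104]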